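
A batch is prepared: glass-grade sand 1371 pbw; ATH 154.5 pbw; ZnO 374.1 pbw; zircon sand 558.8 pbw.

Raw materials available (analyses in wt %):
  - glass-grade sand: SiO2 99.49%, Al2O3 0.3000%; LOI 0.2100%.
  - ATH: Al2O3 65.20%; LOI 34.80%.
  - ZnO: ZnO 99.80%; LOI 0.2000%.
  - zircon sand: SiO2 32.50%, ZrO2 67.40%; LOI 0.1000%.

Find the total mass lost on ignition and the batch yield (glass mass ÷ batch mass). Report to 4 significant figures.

LOI loss = 57.95 pbw; glass = 2400 pbw; yield = 97.64%

Intermediates are printed rounded to 4 significant figures alongside each step. All internal work runs at full precision through the solve; exactly one rounding lands on each reported number — the derived quantities (totals, glass mass, ignition loss, the four compositions, the yield) are rebuilt using the weight values for 2400 pbw of glass at full float precision, as given in either problem or answer.
LOI of each material in turn:
  glass-grade sand: 1371 × 0.002100 = 2.879 pbw
  ATH: 154.5 × 0.3480 = 53.77 pbw
  ZnO: 374.1 × 0.002000 = 0.7482 pbw
  zircon sand: 558.8 × 0.001000 = 0.5588 pbw
Total LOI = 57.95 pbw
Glass = batch − LOI = 2458 − 57.95 = 2400 pbw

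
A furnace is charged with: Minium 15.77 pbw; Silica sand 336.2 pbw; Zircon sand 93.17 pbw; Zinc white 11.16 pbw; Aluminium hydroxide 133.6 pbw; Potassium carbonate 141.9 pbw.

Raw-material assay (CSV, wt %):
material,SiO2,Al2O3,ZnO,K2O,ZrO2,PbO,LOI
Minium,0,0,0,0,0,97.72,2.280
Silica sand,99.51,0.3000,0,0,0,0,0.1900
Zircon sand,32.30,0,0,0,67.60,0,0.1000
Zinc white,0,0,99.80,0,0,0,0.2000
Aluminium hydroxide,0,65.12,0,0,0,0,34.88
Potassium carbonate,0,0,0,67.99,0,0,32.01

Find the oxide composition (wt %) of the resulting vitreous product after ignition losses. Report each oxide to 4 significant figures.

All arithmetic carries full float precision in every operation; in-progress results are printed rounded to 4 significant figures across the worked steps — a single rounding produces every reported number; all derived quantities, which include six oxide percentages, net glass mass, ignition loss, the yield, the totals, are computed in full float precision, as set out in problem or answer, from the batch weights for 638.7 pbw of glass.
Per-oxide mass from batch:
  SiO2: 336.2·0.9951 + 93.17·0.3230 = 364.6 pbw
  Al2O3: 336.2·0.003000 + 133.6·0.6512 = 88.01 pbw
  ZnO: 11.16·0.9980 = 11.14 pbw
  K2O: 141.9·0.6799 = 96.48 pbw
  ZrO2: 93.17·0.6760 = 62.98 pbw
  PbO: 15.77·0.9772 = 15.41 pbw
LOI: 15.77·0.02280 + 336.2·0.001900 + 93.17·0.001000 + 11.16·0.002000 + 133.6·0.3488 + 141.9·0.3201 = 93.14 pbw
Resulting glass, batch − LOI: 731.8 − 93.14 = 638.7 pbw (consistent with Σ oxide mass)
each wt % is 100 × oxide ÷ glass

Glass mass = 638.7 pbw (batch 731.8 − LOI 93.14).
Composition: SiO2 57.10%, Al2O3 13.78%, ZnO 1.744%, K2O 15.11%, ZrO2 9.862%, PbO 2.413%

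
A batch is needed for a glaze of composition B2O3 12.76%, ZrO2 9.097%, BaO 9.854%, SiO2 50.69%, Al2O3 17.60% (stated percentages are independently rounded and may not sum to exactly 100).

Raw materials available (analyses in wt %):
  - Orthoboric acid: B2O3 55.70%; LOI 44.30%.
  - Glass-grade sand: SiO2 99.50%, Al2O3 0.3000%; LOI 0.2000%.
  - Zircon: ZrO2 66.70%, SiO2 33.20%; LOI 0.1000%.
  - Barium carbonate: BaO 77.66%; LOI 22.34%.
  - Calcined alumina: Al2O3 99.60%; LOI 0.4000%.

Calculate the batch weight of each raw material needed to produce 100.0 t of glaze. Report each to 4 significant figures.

All arithmetic holds full float precision through the solve; rounding to 4 significant figures applies to each mid-chain value as shown — each reported figure is rounded once only; derived quantities (the five compositions, LOI, the totals, yield, glass mass) are carried using the weight values at 100.0 t of glass at full precision, as given in question or answer.
Per-oxide target masses for 100.0 t glaze:
  B2O3: 12.76% × 100.0 = 12.76 t
  ZrO2: 9.097% × 100.0 = 9.097 t
  BaO: 9.854% × 100.0 = 9.854 t
  SiO2: 50.69% × 100.0 = 50.69 t
  Al2O3: 17.60% × 100.0 = 17.60 t
Oxide-by-oxide audit applying the batch weights above, under the basis named above (every target is met by its sum within answer rounding):
  B2O3: 22.91·0.5570 = 12.76 t (target 12.76 t)
  ZrO2: 13.64·0.6670 = 9.098 t (target 9.097 t)
  BaO: 12.69·0.7766 = 9.855 t (target 9.854 t)
  SiO2: 46.39·0.9950 + 13.64·0.3320 = 50.69 t (target 50.69 t)
  Al2O3: 46.39·0.003000 + 17.53·0.9960 = 17.60 t (target 17.60 t)
Glass-mass bookkeeping: Σ batch − LOI loss = 100.0 t (oxide target masses add up to 100.0 t; the stated basis being 100.0 t — rounding explains the deltas).
Total batch = Σ batch = 113.2 t; LOI loss = Σ batch·LOI = 13.16 t; the yield ratio, glass ÷ batch: 88.37%.

Batch per 100.0 t glaze:
  Orthoboric acid: 22.91 t
  Glass-grade sand: 46.39 t
  Zircon: 13.64 t
  Barium carbonate: 12.69 t
  Calcined alumina: 17.53 t
Total batch = 113.2 t; LOI loss = 13.16 t; yield = 88.37%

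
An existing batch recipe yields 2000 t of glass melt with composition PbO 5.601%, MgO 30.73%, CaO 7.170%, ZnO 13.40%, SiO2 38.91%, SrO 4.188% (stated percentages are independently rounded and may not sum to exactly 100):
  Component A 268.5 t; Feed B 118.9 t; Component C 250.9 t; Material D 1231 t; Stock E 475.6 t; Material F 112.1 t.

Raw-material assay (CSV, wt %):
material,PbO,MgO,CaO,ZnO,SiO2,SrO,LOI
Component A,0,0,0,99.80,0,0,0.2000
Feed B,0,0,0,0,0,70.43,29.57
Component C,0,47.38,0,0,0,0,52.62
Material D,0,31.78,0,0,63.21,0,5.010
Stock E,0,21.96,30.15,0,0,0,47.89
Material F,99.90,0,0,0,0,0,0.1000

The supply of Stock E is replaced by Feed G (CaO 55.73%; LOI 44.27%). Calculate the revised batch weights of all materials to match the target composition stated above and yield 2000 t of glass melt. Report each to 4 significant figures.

The whole derivation maintains full precision through the solve — intermediates are printed rounded to four significant digits within the worked lines — every reported value takes a single rounding — derived quantities (net glass mass, yield, ignition loss, the six compositions, the totals) are computed at full float precision from the weighed amounts on 2000 t of glass, as they appear in either problem or answer.
Target oxide masses per 2000 t glass melt:
  PbO: 5.601% × 2000 = 112.0 t
  MgO: 30.73% × 2000 = 614.6 t
  CaO: 7.170% × 2000 = 143.4 t
  ZnO: 13.40% × 2000 = 268.0 t
  SiO2: 38.91% × 2000 = 778.2 t
  SrO: 4.188% × 2000 = 83.76 t
Balance tally, oxide-wise, from the weights as reported, against the basis in use (sums match the target masses exact up to rounding of places):
  PbO: 112.1·0.9990 = 112.0 t (target 112.0 t)
  MgO: 471.4·0.4738 + 1231·0.3178 = 614.6 t (target 614.6 t)
  CaO: 257.3·0.5573 = 143.4 t (target 143.4 t)
  ZnO: 268.5·0.9980 = 268.0 t (target 268.0 t)
  SiO2: 1231·0.6321 = 778.1 t (target 778.2 t)
  SrO: 118.9·0.7043 = 83.74 t (target 83.76 t)
Consistency of the glass mass: the batch minus its LOI: 2000 t (per-oxide target masses sum to 2000 t; against the stated basis, 2000 t — rounding explains the deltas).
Whole-batch sum: Σ batch = 2459 t; loss to ignition Σ batch·LOI = 459.4 t; glass ÷ batch gives a yield of 81.32%.

Revised batch per 2000 t glass melt:
  Component A: 268.5 t
  Feed B: 118.9 t
  Component C: 471.4 t
  Material D: 1231 t
  Feed G: 257.3 t
  Material F: 112.1 t
Total batch = 2459 t; LOI loss = 459.4 t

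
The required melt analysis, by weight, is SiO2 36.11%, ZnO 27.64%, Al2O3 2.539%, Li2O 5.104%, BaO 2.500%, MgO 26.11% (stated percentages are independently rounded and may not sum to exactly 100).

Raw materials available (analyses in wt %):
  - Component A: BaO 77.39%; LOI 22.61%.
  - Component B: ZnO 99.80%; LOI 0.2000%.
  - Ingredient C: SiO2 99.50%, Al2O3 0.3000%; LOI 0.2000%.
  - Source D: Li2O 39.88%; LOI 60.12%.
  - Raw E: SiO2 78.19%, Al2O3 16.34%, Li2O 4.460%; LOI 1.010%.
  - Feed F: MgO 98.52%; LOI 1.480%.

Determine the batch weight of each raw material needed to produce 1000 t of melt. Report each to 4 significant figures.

The working math maintains exact precision in every operation — the intermediate values are printed, with 4-significant-digit rounding, as written — each reported figure includes exactly one rounding — the derived quantities, which include net glass mass, yield, LOI, six oxide percentages, totals, are re-derived in full precision, as quoted within question or answer, from the weighed amounts at 1000 t of glass.
The oxide mass targets at 1000 t melt:
  SiO2: 36.11% × 1000 = 361.1 t
  ZnO: 27.64% × 1000 = 276.4 t
  Al2O3: 2.539% × 1000 = 25.39 t
  Li2O: 5.104% × 1000 = 51.04 t
  BaO: 2.500% × 1000 = 25.00 t
  MgO: 26.11% × 1000 = 261.1 t
Per-oxide balance check with the batch weights as given, under the basis named above (summed amounts equal target values within answer rounding):
  SiO2: 244.3·0.9950 + 150.9·0.7819 = 361.1 t (target 361.1 t)
  ZnO: 277.0·0.9980 = 276.4 t (target 276.4 t)
  Al2O3: 244.3·0.003000 + 150.9·0.1634 = 25.39 t (target 25.39 t)
  Li2O: 111.1·0.3988 + 150.9·0.04460 = 51.04 t (target 51.04 t)
  BaO: 32.30·0.7739 = 25.00 t (target 25.00 t)
  MgO: 265.0·0.9852 = 261.1 t (target 261.1 t)
Glass mass check: batch Σ − ignition loss = 1000 t (oxide target masses add up to 1000 t; the stated basis being 1000 t — differing by rounding only).
Summing the batch: Σ batch = 1081 t; ignition loss, Σ(batch × LOI) = 80.59 t; the yield ratio, glass ÷ batch: 92.54%.

Batch per 1000 t melt:
  Component A: 32.30 t
  Component B: 277.0 t
  Ingredient C: 244.3 t
  Source D: 111.1 t
  Raw E: 150.9 t
  Feed F: 265.0 t
Total batch = 1081 t; LOI loss = 80.59 t; yield = 92.54%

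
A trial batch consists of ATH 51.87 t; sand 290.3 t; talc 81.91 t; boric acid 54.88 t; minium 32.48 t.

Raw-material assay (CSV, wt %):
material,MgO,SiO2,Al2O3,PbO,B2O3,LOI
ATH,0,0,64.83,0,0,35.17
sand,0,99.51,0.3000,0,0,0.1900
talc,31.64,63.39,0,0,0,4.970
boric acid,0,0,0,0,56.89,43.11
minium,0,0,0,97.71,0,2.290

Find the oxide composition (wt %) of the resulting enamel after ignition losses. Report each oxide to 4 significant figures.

All arithmetic maintains full precision throughout — working values are shown rounded off to 4 significant figures in the printout. Every reported figure undergoes a single rounding; the derived quantities (five oxide percentages, LOI, net glass mass, yield, totals) are re-derived from the weighed amounts at 464.2 t of glass in exact precision as set out in the problem or the answer.
What the batch supplies per oxide:
  MgO: 81.91·0.3164 = 25.92 t
  SiO2: 290.3·0.9951 + 81.91·0.6339 = 340.8 t
  Al2O3: 51.87·0.6483 + 290.3·0.003000 = 34.50 t
  PbO: 32.48·0.9771 = 31.74 t
  B2O3: 54.88·0.5689 = 31.22 t
LOI: 51.87·0.3517 + 290.3·0.001900 + 81.91·0.04970 + 54.88·0.4311 + 32.48·0.02290 = 47.27 t
The glass mass, total less LOI, = 511.4 − 47.27 = 464.2 t (= Σ oxide masses)
each oxide over glass, ×100, is wt %

Glass mass = 464.2 t (batch 511.4 − LOI 47.27).
Composition: MgO 5.583%, SiO2 73.42%, Al2O3 7.432%, PbO 6.837%, B2O3 6.726%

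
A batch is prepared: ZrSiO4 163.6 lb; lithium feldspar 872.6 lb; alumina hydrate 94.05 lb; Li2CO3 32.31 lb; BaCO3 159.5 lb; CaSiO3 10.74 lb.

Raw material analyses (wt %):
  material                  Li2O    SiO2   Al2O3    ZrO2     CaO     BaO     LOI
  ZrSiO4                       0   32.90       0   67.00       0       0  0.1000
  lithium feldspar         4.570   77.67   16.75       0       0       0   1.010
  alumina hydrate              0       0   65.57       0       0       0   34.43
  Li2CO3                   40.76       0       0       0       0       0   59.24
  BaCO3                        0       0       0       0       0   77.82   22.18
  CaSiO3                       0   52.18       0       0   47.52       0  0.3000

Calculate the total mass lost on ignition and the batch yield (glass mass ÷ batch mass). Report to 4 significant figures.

LOI loss = 95.91 lb; glass = 1237 lb; yield = 92.80%

Working values appear, with 4-significant-figure rounding, within the worked lines. All arithmetic maintains full precision at all times. Each reported figure sees exactly one rounding. All derived quantities (totals, the yield, the six compositions, LOI, net glass mass) are rebuilt in full precision from the weighed amounts per 1237 lb of glass, as set out in the problem or answer text.
Loss on ignition, line by line:
  ZrSiO4: 163.6 × 0.001000 = 0.1636 lb
  lithium feldspar: 872.6 × 0.01010 = 8.813 lb
  alumina hydrate: 94.05 × 0.3443 = 32.38 lb
  Li2CO3: 32.31 × 0.5924 = 19.14 lb
  BaCO3: 159.5 × 0.2218 = 35.38 lb
  CaSiO3: 10.74 × 0.003000 = 0.03222 lb
Total LOI = 95.91 lb
Glass = batch − LOI = 1333 − 95.91 = 1237 lb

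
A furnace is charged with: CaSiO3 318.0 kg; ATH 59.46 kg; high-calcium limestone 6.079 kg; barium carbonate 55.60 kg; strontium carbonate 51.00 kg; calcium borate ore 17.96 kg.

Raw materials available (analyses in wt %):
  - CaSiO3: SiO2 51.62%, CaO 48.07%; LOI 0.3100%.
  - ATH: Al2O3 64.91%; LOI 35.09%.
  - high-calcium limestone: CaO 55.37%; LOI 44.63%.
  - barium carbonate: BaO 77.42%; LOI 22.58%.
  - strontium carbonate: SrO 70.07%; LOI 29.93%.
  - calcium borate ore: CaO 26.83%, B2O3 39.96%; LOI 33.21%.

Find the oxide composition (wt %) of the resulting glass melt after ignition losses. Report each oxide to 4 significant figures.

In-progress results are printed with 4-significant-figure rounding within the worked lines; each numeric step keeps full precision from first step to last; exactly one rounding is applied to every reported number. The derived quantities, which include totals, net glass mass, six oxide percentages, the yield, ignition loss, are carried in full float precision, as quoted within the problem or answer text, from the weighed amounts per 449.8 kg of glass.
Mass of each oxide from the mix:
  SiO2: 318.0·0.5162 = 164.2 kg
  Al2O3: 59.46·0.6491 = 38.60 kg
  SrO: 51.00·0.7007 = 35.74 kg
  CaO: 318.0·0.4807 + 6.079·0.5537 + 17.96·0.2683 = 161.0 kg
  B2O3: 17.96·0.3996 = 7.177 kg
  BaO: 55.60·0.7742 = 43.05 kg
LOI: 318.0·0.003100 + 59.46·0.3509 + 6.079·0.4463 + 55.60·0.2258 + 51.00·0.2993 + 17.96·0.3321 = 58.35 kg
Glass = total batch minus LOI = 508.1 − 58.35 = 449.8 kg (= the summed oxide contributions)
each wt % is 100 × oxide ÷ glass

Glass mass = 449.8 kg (batch 508.1 − LOI 58.35).
Composition: SiO2 36.50%, Al2O3 8.581%, SrO 7.946%, CaO 35.81%, B2O3 1.596%, BaO 9.571%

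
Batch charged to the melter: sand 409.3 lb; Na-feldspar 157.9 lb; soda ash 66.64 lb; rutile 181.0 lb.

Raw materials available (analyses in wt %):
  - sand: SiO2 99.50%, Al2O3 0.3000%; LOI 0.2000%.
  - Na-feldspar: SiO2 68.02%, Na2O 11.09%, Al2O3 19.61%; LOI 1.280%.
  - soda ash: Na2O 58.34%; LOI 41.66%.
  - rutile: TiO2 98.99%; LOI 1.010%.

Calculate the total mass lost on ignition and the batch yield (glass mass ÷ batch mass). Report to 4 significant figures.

All internal work keeps full precision throughout; intermediates are displayed rounded off to 4 significant digits between the steps; every reported value receives exactly one rounding; derived quantities are computed from the weighed amounts for 782.4 lb of glass in exact precision (yield, the four compositions, glass mass, LOI, totals), as written in either problem or answer.
Per-material ignition loss:
  sand: 409.3 × 0.002000 = 0.8186 lb
  Na-feldspar: 157.9 × 0.01280 = 2.021 lb
  soda ash: 66.64 × 0.4166 = 27.76 lb
  rutile: 181.0 × 0.01010 = 1.828 lb
Total LOI = 32.43 lb
Glass = batch − LOI = 814.8 − 32.43 = 782.4 lb

LOI loss = 32.43 lb; glass = 782.4 lb; yield = 96.02%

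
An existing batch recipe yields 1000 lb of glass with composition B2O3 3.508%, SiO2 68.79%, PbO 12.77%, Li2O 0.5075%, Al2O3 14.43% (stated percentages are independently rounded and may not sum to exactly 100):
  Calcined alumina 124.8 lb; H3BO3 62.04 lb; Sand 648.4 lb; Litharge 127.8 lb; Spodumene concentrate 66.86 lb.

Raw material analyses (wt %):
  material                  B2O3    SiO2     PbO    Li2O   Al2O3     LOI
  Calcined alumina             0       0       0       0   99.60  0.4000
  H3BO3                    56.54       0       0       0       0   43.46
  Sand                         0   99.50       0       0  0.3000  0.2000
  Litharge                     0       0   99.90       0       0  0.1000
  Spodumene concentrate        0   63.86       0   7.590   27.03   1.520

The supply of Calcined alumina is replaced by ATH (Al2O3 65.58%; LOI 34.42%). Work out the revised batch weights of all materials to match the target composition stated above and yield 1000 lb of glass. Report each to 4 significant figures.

All arithmetic keeps full float precision throughout. Mid-chain values are displayed (rounded to four significant figures) between the steps; every reported value receives exactly one rounding; the derived quantities, which include glass mass, the five compositions, LOI, the totals, the yield, are carried in exact precision, as given in problem or answer, from the weighed amounts at 1000 lb of glass.
Target masses of each oxide per 1000 lb glass:
  B2O3: 3.508% × 1000 = 35.08 lb
  SiO2: 68.79% × 1000 = 687.9 lb
  PbO: 12.77% × 1000 = 127.7 lb
  Li2O: 0.5075% × 1000 = 5.075 lb
  Al2O3: 14.43% × 1000 = 144.3 lb
Checking each oxide sum applying the batch weights above, for the quoted basis mass (summed amounts equal target values once rounding is allowed for):
  B2O3: 62.04·0.5654 = 35.08 lb (target 35.08 lb)
  SiO2: 648.4·0.9950 + 66.86·0.6386 = 687.9 lb (target 687.9 lb)
  PbO: 127.8·0.9990 = 127.7 lb (target 127.7 lb)
  Li2O: 66.86·0.07590 = 5.075 lb (target 5.075 lb)
  Al2O3: 189.5·0.6558 + 648.4·0.003000 + 66.86·0.2703 = 144.3 lb (target 144.3 lb)
Auditing the glass mass value: batch Σ − ignition loss = 1000 lb (the Σ of target masses is 1000 lb; the stated basis being 1000 lb — gaps are rounding artifacts).
Adding the batch up: Σ batch = 1095 lb; ignition loss, Σ(batch × LOI) = 94.63 lb; yield, glass over the total, = 91.35%.

Revised batch per 1000 lb glass:
  ATH: 189.5 lb
  H3BO3: 62.04 lb
  Sand: 648.4 lb
  Litharge: 127.8 lb
  Spodumene concentrate: 66.86 lb
Total batch = 1095 lb; LOI loss = 94.63 lb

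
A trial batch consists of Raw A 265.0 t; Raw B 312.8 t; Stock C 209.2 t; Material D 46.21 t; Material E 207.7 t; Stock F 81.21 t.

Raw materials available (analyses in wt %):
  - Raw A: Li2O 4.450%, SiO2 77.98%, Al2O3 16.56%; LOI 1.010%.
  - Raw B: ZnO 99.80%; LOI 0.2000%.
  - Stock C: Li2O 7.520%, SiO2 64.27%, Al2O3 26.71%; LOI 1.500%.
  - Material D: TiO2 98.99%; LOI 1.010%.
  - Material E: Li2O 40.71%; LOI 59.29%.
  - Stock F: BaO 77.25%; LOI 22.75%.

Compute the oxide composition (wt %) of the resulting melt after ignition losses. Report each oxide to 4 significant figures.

Glass mass = 973.6 t (batch 1122 − LOI 148.5).
Composition: Li2O 11.51%, BaO 6.444%, TiO2 4.698%, SiO2 35.04%, Al2O3 10.25%, ZnO 32.06%

Working values are shown, rounded to four significant digits, in the working. The working math maintains full float precision in every operation; every reported figure takes a single rounding; all derived quantities are computed at exact precision (the totals, ignition loss, net glass mass, yield, six oxide percentages) from the weighed amounts per 973.6 t of glass as set out in the question or the answer.
Delivered oxide masses:
  Li2O: 265.0·0.04450 + 209.2·0.07520 + 207.7·0.4071 = 112.1 t
  BaO: 81.21·0.7725 = 62.73 t
  TiO2: 46.21·0.9899 = 45.74 t
  SiO2: 265.0·0.7798 + 209.2·0.6427 = 341.1 t
  Al2O3: 265.0·0.1656 + 209.2·0.2671 = 99.76 t
  ZnO: 312.8·0.9980 = 312.2 t
LOI: 265.0·0.01010 + 312.8·0.002000 + 209.2·0.01500 + 46.21·0.01010 + 207.7·0.5929 + 81.21·0.2275 = 148.5 t
Net of LOI, the glass mass = 1122 − 148.5 = 973.6 t (the oxide masses sum to this)
percent share: oxide ÷ glass, ×100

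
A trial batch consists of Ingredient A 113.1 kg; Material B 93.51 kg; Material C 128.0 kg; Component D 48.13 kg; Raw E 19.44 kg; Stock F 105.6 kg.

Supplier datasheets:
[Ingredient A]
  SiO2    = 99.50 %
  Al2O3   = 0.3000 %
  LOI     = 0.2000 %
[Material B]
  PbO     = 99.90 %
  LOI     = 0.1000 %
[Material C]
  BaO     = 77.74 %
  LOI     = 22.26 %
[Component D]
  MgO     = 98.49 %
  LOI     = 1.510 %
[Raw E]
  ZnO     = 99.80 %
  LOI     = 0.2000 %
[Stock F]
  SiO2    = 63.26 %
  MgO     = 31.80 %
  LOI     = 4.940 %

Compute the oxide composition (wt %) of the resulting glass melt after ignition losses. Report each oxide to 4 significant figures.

The whole derivation maintains full float precision through the solve. Rounding to 4 significant figures extends to every intermediate as displayed — every reported figure undergoes a single rounding. All derived quantities, including net glass mass, LOI, six oxide percentages, totals, yield, are recomputed from the weighed amounts at 473.0 kg of glass at exact precision as given in the question or the answer.
What the batch supplies per oxide:
  PbO: 93.51·0.9990 = 93.42 kg
  BaO: 128.0·0.7774 = 99.51 kg
  SiO2: 113.1·0.9950 + 105.6·0.6326 = 179.3 kg
  Al2O3: 113.1·0.003000 = 0.3393 kg
  MgO: 48.13·0.9849 + 105.6·0.3180 = 80.98 kg
  ZnO: 19.44·0.9980 = 19.40 kg
LOI: 113.1·0.002000 + 93.51·0.001000 + 128.0·0.2226 + 48.13·0.01510 + 19.44·0.002000 + 105.6·0.04940 = 34.79 kg
Glass mass = batch − LOI = 507.8 − 34.79 = 473.0 kg (the oxide masses sum to this)
oxide / glass × 100 gives the wt %

Glass mass = 473.0 kg (batch 507.8 − LOI 34.79).
Composition: PbO 19.75%, BaO 21.04%, SiO2 37.92%, Al2O3 0.07174%, MgO 17.12%, ZnO 4.102%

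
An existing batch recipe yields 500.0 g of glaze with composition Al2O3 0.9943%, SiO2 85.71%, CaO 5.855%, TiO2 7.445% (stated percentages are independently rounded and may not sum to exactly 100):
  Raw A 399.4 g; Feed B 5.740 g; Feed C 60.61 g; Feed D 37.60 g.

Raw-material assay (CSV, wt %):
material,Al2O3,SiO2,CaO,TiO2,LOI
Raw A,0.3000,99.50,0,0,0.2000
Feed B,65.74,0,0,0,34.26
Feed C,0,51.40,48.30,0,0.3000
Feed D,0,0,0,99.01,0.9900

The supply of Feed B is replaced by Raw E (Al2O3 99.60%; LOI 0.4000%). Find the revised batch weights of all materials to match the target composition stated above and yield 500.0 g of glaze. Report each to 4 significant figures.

Revised batch per 500.0 g glaze:
  Raw A: 399.4 g
  Raw E: 3.788 g
  Feed C: 60.61 g
  Feed D: 37.60 g
Total batch = 501.4 g; LOI loss = 1.368 g

All internal work keeps exact precision from first step to last; rounding to four significant figures governs each in-between result as displayed — every reported number undergoes a single rounding. All derived quantities are carried from the batch weights per 500.0 g of glass in exact precision (yield, the totals, the four compositions, net glass mass, LOI), exactly as printed in either problem or answer.
Oxide mass targets, per 500.0 g glaze:
  Al2O3: 0.9943% × 500.0 = 4.972 g
  SiO2: 85.71% × 500.0 = 428.6 g
  CaO: 5.855% × 500.0 = 29.28 g
  TiO2: 7.445% × 500.0 = 37.22 g
Per-oxide balance check given the weights on record, relative to the basis at hand (every target is met by its sum net of answer rounding effects):
  Al2O3: 399.4·0.003000 + 3.788·0.9960 = 4.971 g (target 4.972 g)
  SiO2: 399.4·0.9950 + 60.61·0.5140 = 428.6 g (target 428.6 g)
  CaO: 60.61·0.4830 = 29.27 g (target 29.28 g)
  TiO2: 37.60·0.9901 = 37.23 g (target 37.22 g)
Mass balance on the glass: the batch minus its LOI: 500.0 g (per-oxide target masses sum to 500.0 g; the stated basis being 500.0 g — rounding explains the deltas).
Summing the batch: Σ batch = 501.4 g; ignition loss, Σ(batch × LOI) = 1.368 g; yield = glass ÷ total batch = 99.73%.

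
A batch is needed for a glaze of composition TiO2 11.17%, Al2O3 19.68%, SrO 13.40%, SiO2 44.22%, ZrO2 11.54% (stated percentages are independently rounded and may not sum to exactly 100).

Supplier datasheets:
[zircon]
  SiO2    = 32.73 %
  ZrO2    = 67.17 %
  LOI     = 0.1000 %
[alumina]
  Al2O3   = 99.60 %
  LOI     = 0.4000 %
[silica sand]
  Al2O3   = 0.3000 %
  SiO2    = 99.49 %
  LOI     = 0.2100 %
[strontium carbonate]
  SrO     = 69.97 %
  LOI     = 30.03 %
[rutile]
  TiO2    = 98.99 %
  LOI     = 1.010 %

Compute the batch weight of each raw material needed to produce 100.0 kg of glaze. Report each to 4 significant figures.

Batch per 100.0 kg glaze:
  zircon: 17.18 kg
  alumina: 19.64 kg
  silica sand: 38.79 kg
  strontium carbonate: 19.15 kg
  rutile: 11.28 kg
Total batch = 106.0 kg; LOI loss = 6.042 kg; yield = 94.30%

All internal work runs at exact precision through every step — values along the way are shown rounded to 4 significant digits when written out. Each reported number is rounded only once. Derived quantities are carried in full precision (the five compositions, net glass mass, LOI, totals, yield) using the weight values on 100.0 kg of glass, as they appear in the question or the answer.
The oxide mass targets at 100.0 kg glaze:
  TiO2: 11.17% × 100.0 = 11.17 kg
  Al2O3: 19.68% × 100.0 = 19.68 kg
  SrO: 13.40% × 100.0 = 13.40 kg
  SiO2: 44.22% × 100.0 = 44.22 kg
  ZrO2: 11.54% × 100.0 = 11.54 kg
A balance pass over the oxides, given the weights on record, on the stated basis (each sum matches its target mass modulo rounding of the values):
  TiO2: 11.28·0.9899 = 11.17 kg (target 11.17 kg)
  Al2O3: 19.64·0.9960 + 38.79·0.003000 = 19.68 kg (target 19.68 kg)
  SrO: 19.15·0.6997 = 13.40 kg (target 13.40 kg)
  SiO2: 17.18·0.3273 + 38.79·0.9949 = 44.22 kg (target 44.22 kg)
  ZrO2: 17.18·0.6717 = 11.54 kg (target 11.54 kg)
Mass balance on the glass: Σ batch − LOI loss = 100.0 kg (targets for the oxides total 100.0 kg; against the stated basis, 100.0 kg — a pure rounding effect).
Adding the batch up: Σ batch = 106.0 kg; LOI loss = Σ batch·LOI = 6.042 kg; yield: glass divided by total = 94.30%.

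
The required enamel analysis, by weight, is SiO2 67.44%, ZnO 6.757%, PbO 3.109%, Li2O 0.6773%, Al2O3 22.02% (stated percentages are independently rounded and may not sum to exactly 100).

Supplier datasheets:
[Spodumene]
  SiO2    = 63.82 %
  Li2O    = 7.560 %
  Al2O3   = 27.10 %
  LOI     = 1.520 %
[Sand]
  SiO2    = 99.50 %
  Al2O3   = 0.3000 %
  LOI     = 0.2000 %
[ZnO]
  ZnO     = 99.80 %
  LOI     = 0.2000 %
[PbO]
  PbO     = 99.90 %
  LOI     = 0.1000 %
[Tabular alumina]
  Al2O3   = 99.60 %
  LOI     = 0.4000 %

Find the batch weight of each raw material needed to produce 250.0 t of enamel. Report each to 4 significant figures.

Batch per 250.0 t enamel:
  Spodumene: 22.40 t
  Sand: 155.1 t
  ZnO: 16.93 t
  PbO: 7.780 t
  Tabular alumina: 48.71 t
Total batch = 250.9 t; LOI loss = 0.8872 t; yield = 99.65%

In-progress results appear (rounded to four significant figures) at each printed step — the working math maintains exact precision from first step to last — each reported result includes exactly one rounding. The derived quantities, including ignition loss, net glass mass, the yield, five oxide percentages, the totals, are computed starting from the weights for 250.0 t of glass at full precision as written in either problem or answer.
Per-oxide target masses for 250.0 t enamel:
  SiO2: 67.44% × 250.0 = 168.6 t
  ZnO: 6.757% × 250.0 = 16.89 t
  PbO: 3.109% × 250.0 = 7.772 t
  Li2O: 0.6773% × 250.0 = 1.693 t
  Al2O3: 22.02% × 250.0 = 55.05 t
Per-oxide balance check using the reported weights, against the basis in use (oxide sums agree with the targets net of answer rounding effects):
  SiO2: 22.40·0.6382 + 155.1·0.9950 = 168.6 t (target 168.6 t)
  ZnO: 16.93·0.9980 = 16.90 t (target 16.89 t)
  PbO: 7.780·0.9990 = 7.772 t (target 7.772 t)
  Li2O: 22.40·0.07560 = 1.693 t (target 1.693 t)
  Al2O3: 22.40·0.2710 + 155.1·0.003000 + 48.71·0.9960 = 55.05 t (target 55.05 t)
Mass balance on the glass: the batch minus its LOI: 250.0 t (per-oxide target masses sum to 250.0 t; versus the stated basis of 250.0 t — gaps are rounding artifacts).
Total batch = Σ batch = 250.9 t; loss to ignition Σ batch·LOI = 0.8872 t; as yield: glass ÷ batch → 99.65%.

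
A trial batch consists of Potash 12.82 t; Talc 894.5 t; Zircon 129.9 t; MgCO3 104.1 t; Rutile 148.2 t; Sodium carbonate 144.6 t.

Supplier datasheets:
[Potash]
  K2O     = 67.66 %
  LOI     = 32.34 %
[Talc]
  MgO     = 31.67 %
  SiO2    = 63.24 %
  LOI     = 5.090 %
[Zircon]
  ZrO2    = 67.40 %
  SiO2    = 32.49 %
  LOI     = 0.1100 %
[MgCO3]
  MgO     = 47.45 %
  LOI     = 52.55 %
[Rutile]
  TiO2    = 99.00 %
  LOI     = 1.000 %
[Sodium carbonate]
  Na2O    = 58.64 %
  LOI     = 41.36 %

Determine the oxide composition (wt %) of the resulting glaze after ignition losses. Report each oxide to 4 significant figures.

Glass mass = 1268 t (batch 1434 − LOI 165.8).
Composition: Na2O 6.686%, MgO 26.23%, ZrO2 6.903%, K2O 0.6839%, SiO2 47.93%, TiO2 11.57%

The working math holds full precision in all steps; rounding to 4 significant figures governs every mid-chain value as displayed. Each reported value takes a single rounding; derived quantities are recomputed starting from the weights for 1268 t of glass at exact precision (the six compositions, LOI, net glass mass, yield, the totals) as they appear in the question or the answer.
Per-oxide mass from batch:
  Na2O: 144.6·0.5864 = 84.79 t
  MgO: 894.5·0.3167 + 104.1·0.4745 = 332.7 t
  ZrO2: 129.9·0.6740 = 87.55 t
  K2O: 12.82·0.6766 = 8.674 t
  SiO2: 894.5·0.6324 + 129.9·0.3249 = 607.9 t
  TiO2: 148.2·0.9900 = 146.7 t
LOI: 12.82·0.3234 + 894.5·0.05090 + 129.9·0.001100 + 104.1·0.5255 + 148.2·0.01000 + 144.6·0.4136 = 165.8 t
Glass = total batch minus LOI = 1434 − 165.8 = 1268 t (= Σ oxide masses)
each wt % is 100 × oxide ÷ glass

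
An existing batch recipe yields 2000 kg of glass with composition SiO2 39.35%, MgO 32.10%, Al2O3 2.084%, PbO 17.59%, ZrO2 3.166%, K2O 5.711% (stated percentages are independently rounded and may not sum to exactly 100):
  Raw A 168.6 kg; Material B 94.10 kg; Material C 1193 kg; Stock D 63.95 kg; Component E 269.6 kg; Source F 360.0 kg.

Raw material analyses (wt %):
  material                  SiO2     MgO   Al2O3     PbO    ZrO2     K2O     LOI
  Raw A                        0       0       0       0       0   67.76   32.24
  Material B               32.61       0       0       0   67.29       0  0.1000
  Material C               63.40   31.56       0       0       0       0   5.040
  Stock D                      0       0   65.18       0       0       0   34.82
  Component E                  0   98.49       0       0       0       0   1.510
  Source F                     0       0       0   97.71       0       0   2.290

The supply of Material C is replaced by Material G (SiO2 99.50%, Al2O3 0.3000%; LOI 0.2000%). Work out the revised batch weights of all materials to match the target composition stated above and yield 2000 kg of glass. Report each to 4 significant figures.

Values along the way are displayed, with 4-significant-digit rounding, alongside each step; the whole derivation carries full float precision at all times — every reported number carries a single rounding — the derived quantities, including glass mass, totals, LOI, yield, the six compositions, are re-derived from the batch weights for 2000 kg of glass in full float precision as quoted within the problem or the answer.
Per-oxide target masses for 2000 kg glass:
  SiO2: 39.35% × 2000 = 787.0 kg
  MgO: 32.10% × 2000 = 642.0 kg
  Al2O3: 2.084% × 2000 = 41.68 kg
  PbO: 17.59% × 2000 = 351.8 kg
  ZrO2: 3.166% × 2000 = 63.32 kg
  K2O: 5.711% × 2000 = 114.2 kg
A balance pass over the oxides, working from each reported weight, on the stated basis (sums match the target masses inside rounding margins):
  SiO2: 94.10·0.3261 + 760.1·0.9950 = 787.0 kg (target 787.0 kg)
  MgO: 651.8·0.9849 = 642.0 kg (target 642.0 kg)
  Al2O3: 760.1·0.003000 + 60.45·0.6518 = 41.68 kg (target 41.68 kg)
  PbO: 360.0·0.9771 = 351.8 kg (target 351.8 kg)
  ZrO2: 94.10·0.6729 = 63.32 kg (target 63.32 kg)
  K2O: 168.6·0.6776 = 114.2 kg (target 114.2 kg)
Auditing the glass mass value: whole batch net of LOI = 2000 kg (per-oxide target masses sum to 2000 kg; against the stated basis, 2000 kg — differing by rounding only).
Adding the batch up: Σ batch = 2095 kg; Σ batch·LOI gives LOI loss = 95.11 kg; yield, glass over the total, = 95.46%.

Revised batch per 2000 kg glass:
  Raw A: 168.6 kg
  Material B: 94.10 kg
  Material G: 760.1 kg
  Stock D: 60.45 kg
  Component E: 651.8 kg
  Source F: 360.0 kg
Total batch = 2095 kg; LOI loss = 95.11 kg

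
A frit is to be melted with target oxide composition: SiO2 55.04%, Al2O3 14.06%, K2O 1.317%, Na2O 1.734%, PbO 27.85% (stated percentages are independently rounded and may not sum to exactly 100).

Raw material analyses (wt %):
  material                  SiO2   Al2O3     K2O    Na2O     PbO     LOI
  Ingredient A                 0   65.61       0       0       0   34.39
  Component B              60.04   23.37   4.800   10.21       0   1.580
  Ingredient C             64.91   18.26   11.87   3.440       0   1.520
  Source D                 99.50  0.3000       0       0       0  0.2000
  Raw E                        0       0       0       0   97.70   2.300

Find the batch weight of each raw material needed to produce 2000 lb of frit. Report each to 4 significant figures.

Values along the way appear, rounded to four significant digits, in the working — exact precision is kept throughout; a single rounding produces every reported result. Derived quantities, including LOI, net glass mass, the yield, five oxide percentages, the totals, are rebuilt from the batch weights at 2000 lb of glass at exact precision as they appear in question or answer.
The oxide mass targets at 2000 lb frit:
  SiO2: 55.04% × 2000 = 1101 lb
  Al2O3: 14.06% × 2000 = 281.2 lb
  K2O: 1.317% × 2000 = 26.34 lb
  Na2O: 1.734% × 2000 = 34.68 lb
  PbO: 27.85% × 2000 = 557.0 lb
Checking each oxide sum on the weights just shown, on the stated basis (delivered sums recover each target inside rounding margins):
  SiO2: 306.7·0.6004 + 97.89·0.6491 + 857.4·0.9950 = 1101 lb (target 1101 lb)
  Al2O3: 288.2·0.6561 + 306.7·0.2337 + 97.89·0.1826 + 857.4·0.003000 = 281.2 lb (target 281.2 lb)
  K2O: 306.7·0.04800 + 97.89·0.1187 = 26.34 lb (target 26.34 lb)
  Na2O: 306.7·0.1021 + 97.89·0.03440 = 34.68 lb (target 34.68 lb)
  PbO: 570.1·0.9770 = 557.0 lb (target 557.0 lb)
Glass-mass bookkeeping: total batch − LOI = 2000 lb (summing oxide targets gives 2000 lb; against the stated basis, 2000 lb — any gap is answer rounding).
Batch total: Σ batch = 2120 lb; LOI removed, Σ of batch·LOI: 120.3 lb; yield = glass ÷ total batch = 94.33%.

Batch per 2000 lb frit:
  Ingredient A: 288.2 lb
  Component B: 306.7 lb
  Ingredient C: 97.89 lb
  Source D: 857.4 lb
  Raw E: 570.1 lb
Total batch = 2120 lb; LOI loss = 120.3 lb; yield = 94.33%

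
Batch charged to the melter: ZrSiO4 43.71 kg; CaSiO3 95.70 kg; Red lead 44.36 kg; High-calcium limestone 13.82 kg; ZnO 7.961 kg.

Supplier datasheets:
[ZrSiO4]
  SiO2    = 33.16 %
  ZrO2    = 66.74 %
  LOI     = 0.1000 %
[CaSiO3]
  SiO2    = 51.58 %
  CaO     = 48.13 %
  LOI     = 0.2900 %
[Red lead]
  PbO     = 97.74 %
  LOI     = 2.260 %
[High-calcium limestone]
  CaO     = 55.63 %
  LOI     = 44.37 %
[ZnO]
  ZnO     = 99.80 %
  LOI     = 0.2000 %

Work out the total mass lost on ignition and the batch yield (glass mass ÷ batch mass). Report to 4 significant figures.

The whole derivation holds full float precision in all steps. Mid-chain values appear rounded to 4 significant digits alongside each step; every reported figure is rounded just once. All derived quantities (ignition loss, totals, the yield, net glass mass, five oxide percentages) are computed in full precision from the batch weights per 198.1 kg of glass, as quoted within either problem or answer.
Material-by-material LOI:
  ZrSiO4: 43.71 × 0.001000 = 0.04371 kg
  CaSiO3: 95.70 × 0.002900 = 0.2775 kg
  Red lead: 44.36 × 0.02260 = 1.003 kg
  High-calcium limestone: 13.82 × 0.4437 = 6.132 kg
  ZnO: 7.961 × 0.002000 = 0.01592 kg
Total LOI = 7.472 kg
Glass = batch − LOI = 205.6 − 7.472 = 198.1 kg

LOI loss = 7.472 kg; glass = 198.1 kg; yield = 96.37%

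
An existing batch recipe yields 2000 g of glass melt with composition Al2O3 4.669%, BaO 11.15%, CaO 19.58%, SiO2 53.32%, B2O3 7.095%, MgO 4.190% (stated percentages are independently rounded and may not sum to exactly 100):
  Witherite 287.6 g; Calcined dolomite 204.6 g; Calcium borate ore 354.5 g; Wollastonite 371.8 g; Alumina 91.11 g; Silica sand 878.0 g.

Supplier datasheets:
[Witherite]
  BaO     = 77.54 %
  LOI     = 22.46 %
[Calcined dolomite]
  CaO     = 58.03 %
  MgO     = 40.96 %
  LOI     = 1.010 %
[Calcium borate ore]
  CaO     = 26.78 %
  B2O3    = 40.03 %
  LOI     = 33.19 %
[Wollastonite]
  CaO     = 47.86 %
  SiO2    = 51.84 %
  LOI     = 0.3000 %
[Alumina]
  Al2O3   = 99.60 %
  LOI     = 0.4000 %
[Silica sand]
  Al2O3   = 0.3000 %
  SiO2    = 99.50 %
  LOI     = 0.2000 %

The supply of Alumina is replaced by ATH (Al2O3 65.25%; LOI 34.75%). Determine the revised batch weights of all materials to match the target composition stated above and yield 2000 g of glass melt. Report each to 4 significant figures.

The working math holds full precision throughout — in-progress results appear (rounded to 4 significant digits) on the page; exactly one rounding lands on every reported value. The derived quantities (the six compositions, glass mass, the yield, LOI, the totals) are re-derived starting from the weights for 2000 g of glass at full float precision as set out in question or answer.
Target oxide masses per 2000 g glass melt:
  Al2O3: 4.669% × 2000 = 93.38 g
  BaO: 11.15% × 2000 = 223.0 g
  CaO: 19.58% × 2000 = 391.6 g
  SiO2: 53.32% × 2000 = 1066 g
  B2O3: 7.095% × 2000 = 141.9 g
  MgO: 4.190% × 2000 = 83.80 g
Mass-balance tally per oxide with the batch weights as given, against the basis in use (target by target, the sums agree within answer rounding):
  Al2O3: 139.1·0.6525 + 878.0·0.003000 = 93.40 g (target 93.38 g)
  BaO: 287.6·0.7754 = 223.0 g (target 223.0 g)
  CaO: 204.6·0.5803 + 354.5·0.2678 + 371.8·0.4786 = 391.6 g (target 391.6 g)
  SiO2: 371.8·0.5184 + 878.0·0.9950 = 1066 g (target 1066 g)
  B2O3: 354.5·0.4003 = 141.9 g (target 141.9 g)
  MgO: 204.6·0.4096 = 83.80 g (target 83.80 g)
Auditing the glass mass value: whole batch net of LOI = 2000 g (targets for the oxides total 2000 g; versus the stated basis of 2000 g — a pure rounding effect).
Whole-batch sum: Σ batch = 2236 g; Σ batch·LOI gives LOI loss = 235.5 g; as yield: glass ÷ batch → 89.46%.

Revised batch per 2000 g glass melt:
  Witherite: 287.6 g
  Calcined dolomite: 204.6 g
  Calcium borate ore: 354.5 g
  Wollastonite: 371.8 g
  ATH: 139.1 g
  Silica sand: 878.0 g
Total batch = 2236 g; LOI loss = 235.5 g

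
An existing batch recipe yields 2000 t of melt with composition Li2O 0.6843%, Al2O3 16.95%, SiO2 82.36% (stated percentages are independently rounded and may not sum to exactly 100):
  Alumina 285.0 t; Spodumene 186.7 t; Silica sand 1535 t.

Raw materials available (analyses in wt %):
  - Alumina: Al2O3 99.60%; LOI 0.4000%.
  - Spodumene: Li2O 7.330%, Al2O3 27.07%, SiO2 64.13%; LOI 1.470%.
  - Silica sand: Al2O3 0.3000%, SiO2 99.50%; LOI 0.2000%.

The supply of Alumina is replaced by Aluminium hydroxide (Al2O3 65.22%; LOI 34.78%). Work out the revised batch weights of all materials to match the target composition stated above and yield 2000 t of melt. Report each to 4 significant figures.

The whole derivation holds full precision in every operation; intermediates are printed, rounded to 4 significant digits, alongside each step — exactly one rounding goes into every reported number; the derived quantities (totals, glass mass, yield, three oxide percentages, LOI) are carried from the batch weights per 2000 t of glass at full precision, precisely as stated by problem or answer.
The oxide mass targets at 2000 t melt:
  Li2O: 0.6843% × 2000 = 13.69 t
  Al2O3: 16.95% × 2000 = 339.0 t
  SiO2: 82.36% × 2000 = 1647 t
Checking each oxide sum with the batch weights as given, for the quoted basis mass (summed amounts equal target values up to rounding of the answer):
  Li2O: 186.7·0.07330 = 13.69 t (target 13.69 t)
  Al2O3: 435.2·0.6522 + 186.7·0.2707 + 1535·0.003000 = 339.0 t (target 339.0 t)
  SiO2: 186.7·0.6413 + 1535·0.9950 = 1647 t (target 1647 t)
The glass-mass cross-check: batch Σ − ignition loss = 2000 t (targets for the oxides total 2000 t; with the basis standing at 2000 t — any gap is answer rounding).
Total batch = Σ batch = 2157 t; ignition loss, Σ(batch × LOI) = 157.2 t; yield: glass divided by total = 92.71%.

Revised batch per 2000 t melt:
  Aluminium hydroxide: 435.2 t
  Spodumene: 186.7 t
  Silica sand: 1535 t
Total batch = 2157 t; LOI loss = 157.2 t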